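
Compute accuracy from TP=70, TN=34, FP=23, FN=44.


Accuracy = (TP+TN)/(TP+TN+FP+FN)
= (70+34)/(171)
= 104/171 = 60.82%

60.82%


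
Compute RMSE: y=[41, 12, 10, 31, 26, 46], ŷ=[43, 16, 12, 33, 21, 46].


MSE = 53/6 = 8.8333
RMSE = √(53/6) = 2.9721

2.9721


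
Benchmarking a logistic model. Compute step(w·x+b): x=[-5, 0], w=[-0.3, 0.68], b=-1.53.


z = (-5)·(-0.3) + (0)·(0.68) - 1.53
  = -0.03
step(z) = 0 (z<0)

0


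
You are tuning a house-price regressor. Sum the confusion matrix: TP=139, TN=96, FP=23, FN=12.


Total = TP + TN + FP + FN
= 139 + 96 + 23 + 12
= 270
(Predicted positive: 162, predicted negative: 108)

270


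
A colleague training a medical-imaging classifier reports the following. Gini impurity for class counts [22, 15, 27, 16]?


Probabilities: [22/80, 15/80, 27/80, 16/80] ≈ [0.275, 0.1875, 0.3375, 0.2]
Σpᵢ² = (484 + 225 + 729 + 256)/80² = 1694/6400
Gini = 1 - Σpᵢ² = 1 - 1694/6400 = 0.7353

0.7353


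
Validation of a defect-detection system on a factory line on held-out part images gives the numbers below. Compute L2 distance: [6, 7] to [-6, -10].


d = √((6+ 6)² + (7+ 10)²)
  = √(144 + 289)
  = √433 = 20.8087

20.8087


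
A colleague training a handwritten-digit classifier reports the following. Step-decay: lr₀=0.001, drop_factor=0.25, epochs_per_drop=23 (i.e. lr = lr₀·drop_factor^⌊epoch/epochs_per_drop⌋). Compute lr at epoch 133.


n_drops = ⌊133/23⌋ = 5
lr = 0.001·0.25^5 = 0.001·0.0009765625 = 0.0000009765625

0.0000009765625


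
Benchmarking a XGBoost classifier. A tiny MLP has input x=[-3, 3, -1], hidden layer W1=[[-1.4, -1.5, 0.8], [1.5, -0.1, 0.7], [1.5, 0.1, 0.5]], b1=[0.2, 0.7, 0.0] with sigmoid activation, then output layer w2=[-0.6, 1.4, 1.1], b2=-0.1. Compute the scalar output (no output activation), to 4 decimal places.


z1[0] = (-1.4)·(-3) + (-1.5)·(3) + (0.8)·(-1) + 0.2 = -0.9
z1[1] = (1.5)·(-3) + (-0.1)·(3) + (0.7)·(-1) + 0.7 = -4.8
z1[2] = (1.5)·(-3) + (0.1)·(3) + (0.5)·(-1) + 0.0 = -4.7
h = sigmoid(z1) = [0.2891, 0.0082, 0.009]
output = (-0.6)·(0.2891) + (1.4)·(0.0082) + (1.1)·(0.009) - 0.1 = -0.2521

-0.2521


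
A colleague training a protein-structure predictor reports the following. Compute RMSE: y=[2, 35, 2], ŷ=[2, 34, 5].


MSE = 10/3 = 3.3333
RMSE = √(10/3) = 1.8257

1.8257


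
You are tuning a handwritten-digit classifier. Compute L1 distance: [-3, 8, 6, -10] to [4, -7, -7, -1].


d = |-3-4| + |8+ 7| + |6+ 7| + |-10+ 1|
  = 7 + 15 + 13 + 9
  = 44

44


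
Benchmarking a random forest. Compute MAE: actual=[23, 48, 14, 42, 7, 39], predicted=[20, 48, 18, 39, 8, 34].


Absolute errors: |23-20|=3, |48-48|=0, |14-18|=4, |42-39|=3, |7-8|=1, |39-34|=5
Sum = 16
MAE = 16/6 = 8/3

8/3


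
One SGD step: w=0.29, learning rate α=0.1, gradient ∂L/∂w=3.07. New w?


w_new = w - α·∇
= 0.29 - 0.1·3.07
= 0.29 - 0.307
= -0.017

-0.017


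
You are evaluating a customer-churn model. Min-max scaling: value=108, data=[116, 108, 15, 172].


min=15, max=172
(108-15)/(172-15) = 93/157 = 0.5924

0.5924


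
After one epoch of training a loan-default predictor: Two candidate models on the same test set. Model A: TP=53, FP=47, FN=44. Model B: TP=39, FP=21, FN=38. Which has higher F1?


Model A: P=53/100=0.53, R=53/97=0.5464, F1=2PR/(P+R)=2TP/(2TP+FP+FN)=106/197=0.5381
Model B: P=39/60=0.65, R=39/77=0.5065, F1=2PR/(P+R)=2TP/(2TP+FP+FN)=78/137=0.5693
0.5381 < 0.5693 → Model B

Model B


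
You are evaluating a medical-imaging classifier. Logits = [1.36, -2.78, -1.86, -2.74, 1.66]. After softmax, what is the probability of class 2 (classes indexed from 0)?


Exponentials: e^1.36=3.8962, e^-2.78=0.062, e^-1.86=0.1557, e^-2.74=0.0646, e^1.66=5.2593
Sum = 9.4378
Softmax = [0.4128, 0.0066, 0.0165, 0.0068, 0.5573]
p[2] = 0.1557/9.4378 = 0.0165

0.0165


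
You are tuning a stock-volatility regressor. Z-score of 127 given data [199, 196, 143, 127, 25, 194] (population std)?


μ = 147.3333, σ = 61.3913
z = (127 - 147.3333)/61.3913 = -0.3312

-0.3312


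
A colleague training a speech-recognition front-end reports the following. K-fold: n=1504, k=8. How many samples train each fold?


Fold size = 1504/8 = 188
Training per fold = 1504 - 188 = 1316

1316


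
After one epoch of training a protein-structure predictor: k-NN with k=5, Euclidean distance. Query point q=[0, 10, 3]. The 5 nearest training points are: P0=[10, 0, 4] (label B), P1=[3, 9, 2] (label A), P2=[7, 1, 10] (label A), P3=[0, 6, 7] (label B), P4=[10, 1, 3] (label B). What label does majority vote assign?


d(q,P0) = 14.1774  (label B)
d(q,P1) = 3.3166  (label A)
d(q,P2) = 13.3791  (label A)
d(q,P3) = 5.6569  (label B)
d(q,P4) = 13.4536  (label B)
Votes: A=2, B=3
Majority → B

B


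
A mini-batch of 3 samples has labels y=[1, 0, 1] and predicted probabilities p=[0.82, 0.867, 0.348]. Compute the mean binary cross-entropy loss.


L[0] = -ln(0.82) = 0.1985
L[1] = -ln(1-0.867) = -ln(0.133) = 2.0174
L[2] = -ln(0.348) = 1.0556
mean = (0.1985 + 2.0174 + 1.0556)/3 = 1.0905

1.0905


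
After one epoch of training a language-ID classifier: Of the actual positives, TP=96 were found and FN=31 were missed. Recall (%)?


Recall = TP/(TP+FN)
= 96/(96+31)
= 96/127 = 75.59%

75.59%


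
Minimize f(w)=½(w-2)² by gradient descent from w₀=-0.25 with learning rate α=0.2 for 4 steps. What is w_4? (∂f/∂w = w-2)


step 1: grad = -0.25-2 = -2.25; w = -0.25 - 0.2·(-2.25) = 0.2
step 2: grad = 0.2-2 = -1.8; w = 0.2 - 0.2·(-1.8) = 0.56
step 3: grad = 0.56-2 = -1.44; w = 0.56 - 0.2·(-1.44) = 0.848
step 4: grad = 0.848-2 = -1.152; w = 0.848 - 0.2·(-1.152) = 1.0784

1.0784


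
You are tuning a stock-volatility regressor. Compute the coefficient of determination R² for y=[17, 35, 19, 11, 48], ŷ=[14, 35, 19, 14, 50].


ȳ = 26
SS_res = Σ(y-ŷ)² = 22
SS_tot = Σ(y-ȳ)² = 920
R² = 1 - SS_res/SS_tot = 1 - 0.0239 = 0.9761

0.9761


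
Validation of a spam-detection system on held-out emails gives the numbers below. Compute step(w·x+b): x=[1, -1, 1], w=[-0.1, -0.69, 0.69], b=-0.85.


z = (1)·(-0.1) + (-1)·(-0.69) + (1)·(0.69) - 0.85
  = 0.43
step(z) = 1 (z≥0)

1


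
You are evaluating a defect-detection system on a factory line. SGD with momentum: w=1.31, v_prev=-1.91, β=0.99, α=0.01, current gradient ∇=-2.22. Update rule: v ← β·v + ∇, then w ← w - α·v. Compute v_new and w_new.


v_new = 0.99·-1.91 - 2.22 = -1.8909 - 2.22 = -4.1109
w_new = 1.31 - 0.01·-4.1109 = 1.31 + 0.041109 = 1.351109

v_new=-4.1109, w_new=1.351109


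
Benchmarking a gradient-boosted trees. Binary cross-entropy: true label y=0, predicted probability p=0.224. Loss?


BCE = -[y·ln(p) + (1-y)·ln(1-p)]
= -0 - 1·ln(1-0.224)
= -ln(0.776) = 0.2536

0.2536


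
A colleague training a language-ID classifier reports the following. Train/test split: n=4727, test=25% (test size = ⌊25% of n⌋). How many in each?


Test = ⌊4727·25/100⌋ = 1181
Train = 4727 - 1181 = 3546

Train: 3546, Test: 1181


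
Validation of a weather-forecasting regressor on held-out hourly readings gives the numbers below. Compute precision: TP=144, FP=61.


Precision = TP/(TP+FP)
= 144/(144+61)
= 144/205 = 70.24%

70.24%


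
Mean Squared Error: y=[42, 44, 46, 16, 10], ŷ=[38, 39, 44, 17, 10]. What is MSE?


Squared errors: (42-38)²=16, (44-39)²=25, (46-44)²=4, (16-17)²=1, (10-10)²=0
Sum = 46
MSE = 46/5 = 46/5

46/5


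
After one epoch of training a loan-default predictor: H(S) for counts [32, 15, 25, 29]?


Probabilities: [32/101, 15/101, 25/101, 29/101] ≈ [0.3168, 0.1485, 0.2475, 0.2871]
H = -((32/101)·log₂(32/101) + (15/101)·log₂(15/101) + (25/101)·log₂(25/101) + (29/101)·log₂(29/101))
  = 1.9495 bits

1.9495 bits


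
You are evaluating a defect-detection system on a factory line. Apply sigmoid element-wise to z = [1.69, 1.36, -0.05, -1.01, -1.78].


σ(1.69) = 1/(1+e^-1.69) = 0.8442
σ(1.36) = 1/(1+e^-1.36) = 0.7958
σ(-0.05) = 1/(1+e^0.05) = 0.4875
σ(-1.01) = 1/(1+e^1.01) = 0.267
σ(-1.78) = 1/(1+e^1.78) = 0.1443
result = [0.8442, 0.7958, 0.4875, 0.267, 0.1443]

[0.8442, 0.7958, 0.4875, 0.267, 0.1443]


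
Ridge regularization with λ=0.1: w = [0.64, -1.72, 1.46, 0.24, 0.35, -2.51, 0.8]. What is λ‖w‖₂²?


‖w‖₂² = (0.64)² + (-1.72)² + (1.46)² + (0.24)² + (0.35)² + (-2.51)² + (0.8)²
     = 0.4096 + 2.9584 + 2.1316 + 0.0576 + 0.1225 + 6.3001 + 0.64
     = 12.6198
λ·‖w‖₂² = 0.1·12.6198 = 1.26198

1.26198


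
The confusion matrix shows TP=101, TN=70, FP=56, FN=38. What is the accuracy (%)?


Accuracy = (TP+TN)/(TP+TN+FP+FN)
= (101+70)/(265)
= 171/265 = 64.53%

64.53%


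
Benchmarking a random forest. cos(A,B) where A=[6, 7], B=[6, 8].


A·B = 6·6 + 7·8 = 92
‖A‖ = √85 = 9.2195, ‖B‖ = √100 = 10
cos = 92/(√85·√100) = 92/√8500 = 0.9979

0.9979


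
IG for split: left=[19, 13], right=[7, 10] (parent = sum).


Parent = [26, 23], H_parent = 0.9973
H_left = 0.9745 (n=32), H_right = 0.9774 (n=17)
H_children = (32/49)·0.9745 + (17/49)·0.9774 = 0.9755
IG = 0.9973 - 0.9755 = 0.0218

0.0218


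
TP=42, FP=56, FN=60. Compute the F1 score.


Precision = 42/98 = 0.4286
Recall = 42/102 = 0.4118
F1 = 2·P·R/(P+R) = 2·TP/(2·TP+FP+FN) = 84/(84+56+60) = 84/200 = 0.42

0.42


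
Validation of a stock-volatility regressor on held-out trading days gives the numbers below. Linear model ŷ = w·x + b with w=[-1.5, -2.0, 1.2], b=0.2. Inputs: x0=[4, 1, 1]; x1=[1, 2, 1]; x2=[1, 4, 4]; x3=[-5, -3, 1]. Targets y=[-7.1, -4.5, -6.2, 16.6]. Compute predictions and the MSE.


ŷ0 = (-1.5)·(4) + (-2.0)·(1) + (1.2)·(1) + 0.2 = -6.6
ŷ1 = (-1.5)·(1) + (-2.0)·(2) + (1.2)·(1) + 0.2 = -4.1
ŷ2 = (-1.5)·(1) + (-2.0)·(4) + (1.2)·(4) + 0.2 = -4.5
ŷ3 = (-1.5)·(-5) + (-2.0)·(-3) + (1.2)·(1) + 0.2 = 14.9
errors² = [0.25, 0.16, 2.89, 2.89]
MSE = 6.1900/4 = 1.5475

1.5475


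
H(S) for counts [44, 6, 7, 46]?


Probabilities: [44/103, 6/103, 7/103, 46/103] ≈ [0.4272, 0.0583, 0.068, 0.4466]
H = -((44/103)·log₂(44/103) + (6/103)·log₂(6/103) + (7/103)·log₂(7/103) + (46/103)·log₂(46/103))
  = 1.5461 bits

1.5461 bits


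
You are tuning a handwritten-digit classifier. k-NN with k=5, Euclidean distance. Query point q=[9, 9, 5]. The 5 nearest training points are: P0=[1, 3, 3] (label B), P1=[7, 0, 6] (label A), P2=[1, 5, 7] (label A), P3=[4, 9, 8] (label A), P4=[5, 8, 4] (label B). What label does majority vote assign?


d(q,P0) = 10.198  (label B)
d(q,P1) = 9.2736  (label A)
d(q,P2) = 9.1652  (label A)
d(q,P3) = 5.831  (label A)
d(q,P4) = 4.2426  (label B)
Votes: A=3, B=2
Majority → A

A


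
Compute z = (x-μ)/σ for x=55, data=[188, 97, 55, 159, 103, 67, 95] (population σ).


μ = 109.1429, σ = 44.3957
z = (55 - 109.1429)/44.3957 = -1.2196

-1.2196


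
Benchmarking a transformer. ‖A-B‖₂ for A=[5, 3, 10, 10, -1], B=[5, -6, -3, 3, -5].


d = √((5-5)² + (3+ 6)² + (10+ 3)² + (10-3)² + (-1+ 5)²)
  = √(0 + 81 + 169 + 49 + 16)
  = √315 = 17.7482

17.7482


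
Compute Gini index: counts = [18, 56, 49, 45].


Probabilities: [18/168, 56/168, 49/168, 45/168] ≈ [0.1071, 0.3333, 0.2917, 0.2679]
Σpᵢ² = (324 + 3136 + 2401 + 2025)/168² = 7886/28224
Gini = 1 - Σpᵢ² = 1 - 7886/28224 = 0.7206

0.7206


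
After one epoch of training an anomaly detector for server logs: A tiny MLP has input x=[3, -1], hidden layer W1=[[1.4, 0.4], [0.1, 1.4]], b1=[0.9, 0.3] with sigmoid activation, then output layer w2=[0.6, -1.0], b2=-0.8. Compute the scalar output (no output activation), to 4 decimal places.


z1[0] = (1.4)·(3) + (0.4)·(-1) + 0.9 = 4.7
z1[1] = (0.1)·(3) + (1.4)·(-1) + 0.3 = -0.8
h = sigmoid(z1) = [0.991, 0.31]
output = (0.6)·(0.991) + (-1.0)·(0.31) - 0.8 = -0.5154

-0.5154


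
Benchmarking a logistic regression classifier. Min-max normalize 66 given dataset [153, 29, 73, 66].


min=29, max=153
(66-29)/(153-29) = 37/124 = 0.2984

0.2984


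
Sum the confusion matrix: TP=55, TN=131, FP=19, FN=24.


Total = TP + TN + FP + FN
= 55 + 131 + 19 + 24
= 229
(Predicted positive: 74, predicted negative: 155)

229


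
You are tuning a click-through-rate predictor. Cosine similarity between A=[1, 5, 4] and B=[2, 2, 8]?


A·B = 1·2 + 5·2 + 4·8 = 44
‖A‖ = √42 = 6.4807, ‖B‖ = √72 = 8.4853
cos = 44/(√42·√72) = 44/√3024 = 0.8001

0.8001


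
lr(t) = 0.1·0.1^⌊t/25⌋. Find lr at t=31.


n_drops = ⌊31/25⌋ = 1
lr = 0.1·0.1^1 = 0.1·0.1 = 0.01

0.01


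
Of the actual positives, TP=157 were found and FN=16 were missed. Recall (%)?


Recall = TP/(TP+FN)
= 157/(157+16)
= 157/173 = 90.75%

90.75%


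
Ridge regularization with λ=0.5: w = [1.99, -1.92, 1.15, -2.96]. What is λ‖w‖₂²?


‖w‖₂² = (1.99)² + (-1.92)² + (1.15)² + (-2.96)²
     = 3.9601 + 3.6864 + 1.3225 + 8.7616
     = 17.7306
λ·‖w‖₂² = 0.5·17.7306 = 8.8653

8.8653


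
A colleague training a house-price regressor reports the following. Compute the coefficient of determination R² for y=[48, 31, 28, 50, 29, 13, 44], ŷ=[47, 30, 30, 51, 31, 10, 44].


ȳ = 34.7143
SS_res = Σ(y-ŷ)² = 20
SS_tot = Σ(y-ȳ)² = 1059.43
R² = 1 - SS_res/SS_tot = 1 - 0.0189 = 0.9811

0.9811


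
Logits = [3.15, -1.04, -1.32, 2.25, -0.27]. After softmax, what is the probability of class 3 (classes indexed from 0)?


Exponentials: e^3.15=23.3361, e^-1.04=0.3535, e^-1.32=0.2671, e^2.25=9.4877, e^-0.27=0.7634
Sum = 34.2078
Softmax = [0.6822, 0.0103, 0.0078, 0.2774, 0.0223]
p[3] = 9.4877/34.2078 = 0.2774

0.2774


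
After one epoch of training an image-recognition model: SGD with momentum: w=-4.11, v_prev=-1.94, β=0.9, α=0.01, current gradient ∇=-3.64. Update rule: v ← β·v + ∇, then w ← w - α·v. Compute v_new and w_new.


v_new = 0.9·-1.94 - 3.64 = -1.746 - 3.64 = -5.386
w_new = -4.11 - 0.01·-5.386 = -4.11 + 0.05386 = -4.05614

v_new=-5.386, w_new=-4.05614


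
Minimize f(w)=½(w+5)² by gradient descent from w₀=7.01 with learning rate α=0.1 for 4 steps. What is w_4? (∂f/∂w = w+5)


step 1: grad = 7.01+5 = 12.01; w = 7.01 - 0.1·(12.01) = 5.809
step 2: grad = 5.809+5 = 10.809; w = 5.809 - 0.1·(10.809) = 4.7281
step 3: grad = 4.7281+5 = 9.7281; w = 4.7281 - 0.1·(9.7281) = 3.75529
step 4: grad = 3.75529+5 = 8.75529; w = 3.75529 - 0.1·(8.75529) = 2.879761

2.879761


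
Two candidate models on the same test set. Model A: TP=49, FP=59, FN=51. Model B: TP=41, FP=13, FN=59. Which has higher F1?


Model A: P=49/108=0.4537, R=49/100=0.49, F1=2PR/(P+R)=2TP/(2TP+FP+FN)=98/208=0.4712
Model B: P=41/54=0.7593, R=41/100=0.41, F1=2PR/(P+R)=2TP/(2TP+FP+FN)=82/154=0.5325
0.4712 < 0.5325 → Model B

Model B


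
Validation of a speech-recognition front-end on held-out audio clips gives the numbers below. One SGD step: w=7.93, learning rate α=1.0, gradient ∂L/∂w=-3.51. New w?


w_new = w - α·∇
= 7.93 - 1.0·-3.51
= 7.93 + 3.51
= 11.44

11.44


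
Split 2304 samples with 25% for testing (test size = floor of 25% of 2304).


Test = ⌊2304·25/100⌋ = 576
Train = 2304 - 576 = 1728

Train: 1728, Test: 576


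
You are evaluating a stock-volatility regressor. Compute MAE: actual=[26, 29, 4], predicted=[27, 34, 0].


Absolute errors: |26-27|=1, |29-34|=5, |4-0|=4
Sum = 10
MAE = 10/3 = 10/3

10/3


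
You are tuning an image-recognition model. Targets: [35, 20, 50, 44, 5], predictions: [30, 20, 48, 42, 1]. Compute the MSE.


Squared errors: (35-30)²=25, (20-20)²=0, (50-48)²=4, (44-42)²=4, (5-1)²=16
Sum = 49
MSE = 49/5 = 49/5

49/5


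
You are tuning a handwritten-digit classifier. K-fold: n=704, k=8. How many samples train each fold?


Fold size = 704/8 = 88
Training per fold = 704 - 88 = 616

616


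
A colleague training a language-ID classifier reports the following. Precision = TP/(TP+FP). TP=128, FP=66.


Precision = TP/(TP+FP)
= 128/(128+66)
= 128/194 = 65.98%

65.98%


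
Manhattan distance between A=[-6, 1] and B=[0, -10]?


d = |-6-0| + |1+ 10|
  = 6 + 11
  = 17

17


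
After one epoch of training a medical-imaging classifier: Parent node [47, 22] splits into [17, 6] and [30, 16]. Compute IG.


Parent = [47, 22], H_parent = 0.9031
H_left = 0.8281 (n=23), H_right = 0.9321 (n=46)
H_children = (23/69)·0.8281 + (46/69)·0.9321 = 0.8974
IG = 0.9031 - 0.8974 = 0.0057

0.0057


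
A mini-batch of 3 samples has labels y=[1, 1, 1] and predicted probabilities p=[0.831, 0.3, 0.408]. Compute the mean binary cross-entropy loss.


L[0] = -ln(0.831) = 0.1851
L[1] = -ln(0.3) = 1.204
L[2] = -ln(0.408) = 0.8965
mean = (0.1851 + 1.204 + 0.8965)/3 = 0.7619

0.7619


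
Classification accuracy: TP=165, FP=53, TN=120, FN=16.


Accuracy = (TP+TN)/(TP+TN+FP+FN)
= (165+120)/(354)
= 285/354 = 80.51%

80.51%


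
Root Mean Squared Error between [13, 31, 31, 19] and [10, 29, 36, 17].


MSE = 42/4 = 10.5
RMSE = √(42/4) = 3.2404

3.2404


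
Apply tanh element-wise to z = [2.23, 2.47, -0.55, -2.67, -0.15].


tanh(2.23) = 0.9771
tanh(2.47) = 0.9858
tanh(-0.55) = -0.5005
tanh(-2.67) = -0.9905
tanh(-0.15) = -0.1489
result = [0.9771, 0.9858, -0.5005, -0.9905, -0.1489]

[0.9771, 0.9858, -0.5005, -0.9905, -0.1489]


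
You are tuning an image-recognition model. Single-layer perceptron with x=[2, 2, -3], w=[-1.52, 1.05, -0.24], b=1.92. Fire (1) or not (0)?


z = (2)·(-1.52) + (2)·(1.05) + (-3)·(-0.24) + 1.92
  = 1.7
step(z) = 1 (z≥0)

1


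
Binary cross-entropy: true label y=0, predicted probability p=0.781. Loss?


BCE = -[y·ln(p) + (1-y)·ln(1-p)]
= -0 - 1·ln(1-0.781)
= -ln(0.219) = 1.5187

1.5187


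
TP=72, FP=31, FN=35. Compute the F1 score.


Precision = 72/103 = 0.699
Recall = 72/107 = 0.6729
F1 = 2·P·R/(P+R) = 2·TP/(2·TP+FP+FN) = 144/(144+31+35) = 144/210 = 0.6857

0.6857


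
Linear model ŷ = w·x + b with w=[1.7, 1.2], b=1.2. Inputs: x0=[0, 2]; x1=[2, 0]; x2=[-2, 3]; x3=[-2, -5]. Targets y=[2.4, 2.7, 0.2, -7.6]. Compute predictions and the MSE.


ŷ0 = (1.7)·(0) + (1.2)·(2) + 1.2 = 3.6
ŷ1 = (1.7)·(2) + (1.2)·(0) + 1.2 = 4.6
ŷ2 = (1.7)·(-2) + (1.2)·(3) + 1.2 = 1.4
ŷ3 = (1.7)·(-2) + (1.2)·(-5) + 1.2 = -8.2
errors² = [1.44, 3.61, 1.44, 0.36]
MSE = 6.8500/4 = 1.7125

1.7125


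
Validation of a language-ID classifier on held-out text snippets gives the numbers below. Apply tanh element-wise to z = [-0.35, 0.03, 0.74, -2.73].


tanh(-0.35) = -0.3364
tanh(0.03) = 0.03
tanh(0.74) = 0.6291
tanh(-2.73) = -0.9915
result = [-0.3364, 0.03, 0.6291, -0.9915]

[-0.3364, 0.03, 0.6291, -0.9915]


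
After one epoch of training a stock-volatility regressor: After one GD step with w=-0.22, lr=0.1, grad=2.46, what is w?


w_new = w - α·∇
= -0.22 - 0.1·2.46
= -0.22 - 0.246
= -0.466

-0.466


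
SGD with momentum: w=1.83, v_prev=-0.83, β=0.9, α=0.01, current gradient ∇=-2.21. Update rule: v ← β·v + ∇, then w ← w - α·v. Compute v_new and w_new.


v_new = 0.9·-0.83 - 2.21 = -0.747 - 2.21 = -2.957
w_new = 1.83 - 0.01·-2.957 = 1.83 + 0.02957 = 1.85957

v_new=-2.957, w_new=1.85957


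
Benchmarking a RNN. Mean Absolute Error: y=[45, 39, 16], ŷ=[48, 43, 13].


Absolute errors: |45-48|=3, |39-43|=4, |16-13|=3
Sum = 10
MAE = 10/3 = 10/3

10/3


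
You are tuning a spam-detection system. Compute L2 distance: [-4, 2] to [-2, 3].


d = √((-4+ 2)² + (2-3)²)
  = √(4 + 1)
  = √5 = 2.2361

2.2361


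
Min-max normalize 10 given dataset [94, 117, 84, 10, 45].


min=10, max=117
(10-10)/(117-10) = 0/107 = 0.0

0.0


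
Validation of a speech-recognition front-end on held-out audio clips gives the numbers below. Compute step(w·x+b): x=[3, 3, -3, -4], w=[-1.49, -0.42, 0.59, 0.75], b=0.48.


z = (3)·(-1.49) + (3)·(-0.42) + (-3)·(0.59) + (-4)·(0.75) + 0.48
  = -10.02
step(z) = 0 (z<0)

0


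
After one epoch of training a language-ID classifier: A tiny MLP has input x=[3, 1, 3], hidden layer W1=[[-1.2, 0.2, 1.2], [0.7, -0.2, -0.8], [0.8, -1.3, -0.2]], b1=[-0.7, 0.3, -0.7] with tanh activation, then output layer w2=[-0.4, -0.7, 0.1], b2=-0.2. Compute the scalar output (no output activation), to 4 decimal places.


z1[0] = (-1.2)·(3) + (0.2)·(1) + (1.2)·(3) - 0.7 = -0.5
z1[1] = (0.7)·(3) + (-0.2)·(1) + (-0.8)·(3) + 0.3 = -0.2
z1[2] = (0.8)·(3) + (-1.3)·(1) + (-0.2)·(3) - 0.7 = -0.2
h = tanh(z1) = [-0.4621, -0.1974, -0.1974]
output = (-0.4)·(-0.4621) + (-0.7)·(-0.1974) + (0.1)·(-0.1974) - 0.2 = 0.1033

0.1033


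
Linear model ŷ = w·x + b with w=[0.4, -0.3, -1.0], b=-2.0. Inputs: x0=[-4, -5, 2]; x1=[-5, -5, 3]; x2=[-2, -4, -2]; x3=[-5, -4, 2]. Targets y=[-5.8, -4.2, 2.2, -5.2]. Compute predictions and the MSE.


ŷ0 = (0.4)·(-4) + (-0.3)·(-5) + (-1.0)·(2) - 2.0 = -4.1
ŷ1 = (0.4)·(-5) + (-0.3)·(-5) + (-1.0)·(3) - 2.0 = -5.5
ŷ2 = (0.4)·(-2) + (-0.3)·(-4) + (-1.0)·(-2) - 2.0 = 0.4
ŷ3 = (0.4)·(-5) + (-0.3)·(-4) + (-1.0)·(2) - 2.0 = -4.8
errors² = [2.89, 1.69, 3.24, 0.16]
MSE = 7.9800/4 = 1.995

1.995


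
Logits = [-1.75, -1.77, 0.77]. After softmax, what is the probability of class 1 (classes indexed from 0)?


Exponentials: e^-1.75=0.1738, e^-1.77=0.1703, e^0.77=2.1598
Sum = 2.5039
Softmax = [0.0694, 0.068, 0.8626]
p[1] = 0.1703/2.5039 = 0.068

0.068


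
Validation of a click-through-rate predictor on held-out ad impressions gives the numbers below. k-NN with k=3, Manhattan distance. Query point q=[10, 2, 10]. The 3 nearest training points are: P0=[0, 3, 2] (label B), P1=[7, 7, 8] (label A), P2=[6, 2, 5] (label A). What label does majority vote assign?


d(q,P0) = 19  (label B)
d(q,P1) = 10  (label A)
d(q,P2) = 9  (label A)
Votes: A=2, B=1
Majority → A

A


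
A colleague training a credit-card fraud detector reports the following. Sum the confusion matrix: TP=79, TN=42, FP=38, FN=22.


Total = TP + TN + FP + FN
= 79 + 42 + 38 + 22
= 181
(Predicted positive: 117, predicted negative: 64)

181


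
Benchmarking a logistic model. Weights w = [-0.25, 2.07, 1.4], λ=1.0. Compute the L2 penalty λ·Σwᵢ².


‖w‖₂² = (-0.25)² + (2.07)² + (1.4)²
     = 0.0625 + 4.2849 + 1.96
     = 6.3074
λ·‖w‖₂² = 1.0·6.3074 = 6.3074

6.3074


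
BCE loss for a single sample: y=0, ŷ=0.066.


BCE = -[y·ln(p) + (1-y)·ln(1-p)]
= -0 - 1·ln(1-0.066)
= -ln(0.934) = 0.0683

0.0683


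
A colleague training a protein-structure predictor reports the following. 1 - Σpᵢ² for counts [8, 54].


Probabilities: [8/62, 54/62] ≈ [0.129, 0.871]
Σpᵢ² = (64 + 2916)/62² = 2980/3844
Gini = 1 - Σpᵢ² = 1 - 2980/3844 = 0.2248

0.2248


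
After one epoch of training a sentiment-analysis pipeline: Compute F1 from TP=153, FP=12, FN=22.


Precision = 153/165 = 0.9273
Recall = 153/175 = 0.8743
F1 = 2·P·R/(P+R) = 2·TP/(2·TP+FP+FN) = 306/(306+12+22) = 306/340 = 0.9

0.9


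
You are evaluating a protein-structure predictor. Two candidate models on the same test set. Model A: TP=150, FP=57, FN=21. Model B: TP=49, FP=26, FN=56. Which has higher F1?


Model A: P=150/207=0.7246, R=150/171=0.8772, F1=2PR/(P+R)=2TP/(2TP+FP+FN)=300/378=0.7937
Model B: P=49/75=0.6533, R=49/105=0.4667, F1=2PR/(P+R)=2TP/(2TP+FP+FN)=98/180=0.5444
0.7937 > 0.5444 → Model A

Model A


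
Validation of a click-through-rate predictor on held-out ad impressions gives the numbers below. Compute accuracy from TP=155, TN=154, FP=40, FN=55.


Accuracy = (TP+TN)/(TP+TN+FP+FN)
= (155+154)/(404)
= 309/404 = 76.49%

76.49%


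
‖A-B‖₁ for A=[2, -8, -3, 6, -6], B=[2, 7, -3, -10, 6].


d = |2-2| + |-8-7| + |-3+ 3| + |6+ 10| + |-6-6|
  = 0 + 15 + 0 + 16 + 12
  = 43

43


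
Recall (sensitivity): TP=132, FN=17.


Recall = TP/(TP+FN)
= 132/(132+17)
= 132/149 = 88.59%

88.59%


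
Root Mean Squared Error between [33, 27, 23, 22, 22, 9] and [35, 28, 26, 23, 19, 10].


MSE = 25/6 = 4.1667
RMSE = √(25/6) = 2.0412

2.0412


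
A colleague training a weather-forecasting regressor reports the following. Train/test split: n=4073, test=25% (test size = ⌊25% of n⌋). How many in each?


Test = ⌊4073·25/100⌋ = 1018
Train = 4073 - 1018 = 3055

Train: 3055, Test: 1018


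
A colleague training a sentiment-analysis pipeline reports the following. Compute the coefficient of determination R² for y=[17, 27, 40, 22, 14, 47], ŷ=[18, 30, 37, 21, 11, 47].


ȳ = 27.8333
SS_res = Σ(y-ŷ)² = 29
SS_tot = Σ(y-ȳ)² = 858.83
R² = 1 - SS_res/SS_tot = 1 - 0.0338 = 0.9662

0.9662


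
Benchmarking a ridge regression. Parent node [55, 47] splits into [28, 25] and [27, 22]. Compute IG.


Parent = [55, 47], H_parent = 0.9956
H_left = 0.9977 (n=53), H_right = 0.9925 (n=49)
H_children = (53/102)·0.9977 + (49/102)·0.9925 = 0.9952
IG = 0.9956 - 0.9952 = 0.0004

0.0004


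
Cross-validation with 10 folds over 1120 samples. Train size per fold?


Fold size = 1120/10 = 112
Training per fold = 1120 - 112 = 1008

1008


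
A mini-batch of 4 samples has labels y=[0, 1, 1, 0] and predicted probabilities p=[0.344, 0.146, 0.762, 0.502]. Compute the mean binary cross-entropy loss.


L[0] = -ln(1-0.344) = -ln(0.656) = 0.4216
L[1] = -ln(0.146) = 1.9241
L[2] = -ln(0.762) = 0.2718
L[3] = -ln(1-0.502) = -ln(0.498) = 0.6972
mean = (0.4216 + 1.9241 + 0.2718 + 0.6972)/4 = 0.8287

0.8287


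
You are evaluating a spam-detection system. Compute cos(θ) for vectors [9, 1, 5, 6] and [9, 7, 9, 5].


A·B = 9·9 + 1·7 + 5·9 + 6·5 = 163
‖A‖ = √143 = 11.9583, ‖B‖ = √236 = 15.3623
cos = 163/(√143·√236) = 163/√33748 = 0.8873

0.8873


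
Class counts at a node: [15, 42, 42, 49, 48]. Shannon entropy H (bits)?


Probabilities: [15/196, 42/196, 42/196, 49/196, 48/196] ≈ [0.0765, 0.2143, 0.2143, 0.25, 0.2449]
H = -((15/196)·log₂(15/196) + (42/196)·log₂(42/196) + (42/196)·log₂(42/196) + (49/196)·log₂(49/196) + (48/196)·log₂(48/196))
  = 2.2333 bits

2.2333 bits


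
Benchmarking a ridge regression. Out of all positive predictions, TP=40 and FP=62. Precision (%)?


Precision = TP/(TP+FP)
= 40/(40+62)
= 40/102 = 39.22%

39.22%


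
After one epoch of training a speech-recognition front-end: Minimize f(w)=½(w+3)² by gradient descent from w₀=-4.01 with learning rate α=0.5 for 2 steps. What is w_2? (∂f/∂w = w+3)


step 1: grad = -4.01+3 = -1.01; w = -4.01 - 0.5·(-1.01) = -3.505
step 2: grad = -3.505+3 = -0.505; w = -3.505 - 0.5·(-0.505) = -3.2525

-3.2525


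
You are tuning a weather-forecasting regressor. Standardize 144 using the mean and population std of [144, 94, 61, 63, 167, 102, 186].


μ = 116.7143, σ = 45.9743
z = (144 - 116.7143)/45.9743 = 0.5935

0.5935


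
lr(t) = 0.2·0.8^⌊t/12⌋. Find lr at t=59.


n_drops = ⌊59/12⌋ = 4
lr = 0.2·0.8^4 = 0.2·0.4096 = 0.08192

0.08192


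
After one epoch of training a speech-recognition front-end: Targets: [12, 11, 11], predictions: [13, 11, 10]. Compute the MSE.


Squared errors: (12-13)²=1, (11-11)²=0, (11-10)²=1
Sum = 2
MSE = 2/3 = 2/3

2/3


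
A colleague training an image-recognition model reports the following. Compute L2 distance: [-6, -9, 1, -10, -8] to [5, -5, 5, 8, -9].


d = √((-6-5)² + (-9+ 5)² + (1-5)² + (-10-8)² + (-8+ 9)²)
  = √(121 + 16 + 16 + 324 + 1)
  = √478 = 21.8632

21.8632


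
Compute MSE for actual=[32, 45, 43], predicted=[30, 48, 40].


Squared errors: (32-30)²=4, (45-48)²=9, (43-40)²=9
Sum = 22
MSE = 22/3 = 22/3

22/3


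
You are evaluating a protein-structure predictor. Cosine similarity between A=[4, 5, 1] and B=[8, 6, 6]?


A·B = 4·8 + 5·6 + 1·6 = 68
‖A‖ = √42 = 6.4807, ‖B‖ = √136 = 11.6619
cos = 68/(√42·√136) = 68/√5712 = 0.8997

0.8997


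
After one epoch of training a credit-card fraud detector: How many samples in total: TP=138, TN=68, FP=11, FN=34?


Total = TP + TN + FP + FN
= 138 + 68 + 11 + 34
= 251
(Predicted positive: 149, predicted negative: 102)

251


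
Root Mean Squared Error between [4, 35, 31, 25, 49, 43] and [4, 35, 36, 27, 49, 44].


MSE = 30/6 = 5
RMSE = √(30/6) = 2.2361

2.2361


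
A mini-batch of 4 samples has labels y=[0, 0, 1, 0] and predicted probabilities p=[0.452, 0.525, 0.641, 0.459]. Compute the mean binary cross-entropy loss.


L[0] = -ln(1-0.452) = -ln(0.548) = 0.6015
L[1] = -ln(1-0.525) = -ln(0.475) = 0.7444
L[2] = -ln(0.641) = 0.4447
L[3] = -ln(1-0.459) = -ln(0.541) = 0.6143
mean = (0.6015 + 0.7444 + 0.4447 + 0.6143)/4 = 0.6012

0.6012


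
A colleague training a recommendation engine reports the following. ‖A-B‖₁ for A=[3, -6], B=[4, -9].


d = |3-4| + |-6+ 9|
  = 1 + 3
  = 4

4


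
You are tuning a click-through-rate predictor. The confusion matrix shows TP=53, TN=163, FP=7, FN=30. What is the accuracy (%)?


Accuracy = (TP+TN)/(TP+TN+FP+FN)
= (53+163)/(253)
= 216/253 = 85.38%

85.38%


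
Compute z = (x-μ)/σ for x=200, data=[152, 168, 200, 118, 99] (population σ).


μ = 147.4, σ = 35.8307
z = (200 - 147.4)/35.8307 = 1.468

1.468


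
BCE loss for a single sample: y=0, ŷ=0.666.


BCE = -[y·ln(p) + (1-y)·ln(1-p)]
= -0 - 1·ln(1-0.666)
= -ln(0.334) = 1.0966

1.0966


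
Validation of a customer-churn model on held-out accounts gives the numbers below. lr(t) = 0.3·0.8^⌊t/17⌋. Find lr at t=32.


n_drops = ⌊32/17⌋ = 1
lr = 0.3·0.8^1 = 0.3·0.8 = 0.24

0.24


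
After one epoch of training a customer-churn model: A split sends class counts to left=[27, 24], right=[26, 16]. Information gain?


Parent = [53, 40], H_parent = 0.9859
H_left = 0.9975 (n=51), H_right = 0.9587 (n=42)
H_children = (51/93)·0.9975 + (42/93)·0.9587 = 0.98
IG = 0.9859 - 0.98 = 0.0059

0.0059


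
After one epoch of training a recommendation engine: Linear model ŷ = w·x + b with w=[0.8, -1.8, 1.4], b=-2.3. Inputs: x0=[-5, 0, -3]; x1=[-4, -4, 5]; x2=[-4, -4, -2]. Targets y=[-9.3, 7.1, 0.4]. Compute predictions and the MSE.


ŷ0 = (0.8)·(-5) + (-1.8)·(0) + (1.4)·(-3) - 2.3 = -10.5
ŷ1 = (0.8)·(-4) + (-1.8)·(-4) + (1.4)·(5) - 2.3 = 8.7
ŷ2 = (0.8)·(-4) + (-1.8)·(-4) + (1.4)·(-2) - 2.3 = -1.1
errors² = [1.44, 2.56, 2.25]
MSE = 6.2500/3 = 2.0833

2.0833


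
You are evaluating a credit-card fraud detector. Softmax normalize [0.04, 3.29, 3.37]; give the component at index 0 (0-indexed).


Exponentials: e^0.04=1.0408, e^3.29=26.8429, e^3.37=29.0785
Sum = 56.9622
Softmax = [0.0183, 0.4712, 0.5105]
p[0] = 1.0408/56.9622 = 0.0183

0.0183


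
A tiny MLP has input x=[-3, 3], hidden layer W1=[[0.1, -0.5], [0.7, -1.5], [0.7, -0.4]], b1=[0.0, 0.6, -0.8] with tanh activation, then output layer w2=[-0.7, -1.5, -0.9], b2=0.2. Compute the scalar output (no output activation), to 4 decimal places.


z1[0] = (0.1)·(-3) + (-0.5)·(3) + 0.0 = -1.8
z1[1] = (0.7)·(-3) + (-1.5)·(3) + 0.6 = -6.0
z1[2] = (0.7)·(-3) + (-0.4)·(3) - 0.8 = -4.1
h = tanh(z1) = [-0.9468, -1.0, -0.9995]
output = (-0.7)·(-0.9468) + (-1.5)·(-1.0) + (-0.9)·(-0.9995) + 0.2 = 3.2623

3.2623


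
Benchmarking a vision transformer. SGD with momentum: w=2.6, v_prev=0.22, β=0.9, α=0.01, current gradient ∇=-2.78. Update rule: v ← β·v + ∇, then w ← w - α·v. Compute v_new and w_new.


v_new = 0.9·0.22 - 2.78 = 0.198 - 2.78 = -2.582
w_new = 2.6 - 0.01·-2.582 = 2.6 + 0.02582 = 2.62582

v_new=-2.582, w_new=2.62582


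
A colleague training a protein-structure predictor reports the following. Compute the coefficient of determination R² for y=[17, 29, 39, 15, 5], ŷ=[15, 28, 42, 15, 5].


ȳ = 21
SS_res = Σ(y-ŷ)² = 14
SS_tot = Σ(y-ȳ)² = 696
R² = 1 - SS_res/SS_tot = 1 - 0.0201 = 0.9799

0.9799


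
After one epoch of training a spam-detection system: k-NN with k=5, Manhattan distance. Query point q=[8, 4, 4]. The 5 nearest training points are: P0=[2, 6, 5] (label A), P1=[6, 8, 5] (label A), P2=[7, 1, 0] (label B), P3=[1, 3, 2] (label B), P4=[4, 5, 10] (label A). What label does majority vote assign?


d(q,P0) = 9  (label A)
d(q,P1) = 7  (label A)
d(q,P2) = 8  (label B)
d(q,P3) = 10  (label B)
d(q,P4) = 11  (label A)
Votes: A=3, B=2
Majority → A

A


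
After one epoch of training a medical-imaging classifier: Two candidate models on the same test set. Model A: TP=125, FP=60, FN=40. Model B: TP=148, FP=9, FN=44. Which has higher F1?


Model A: P=125/185=0.6757, R=125/165=0.7576, F1=2PR/(P+R)=2TP/(2TP+FP+FN)=250/350=0.7143
Model B: P=148/157=0.9427, R=148/192=0.7708, F1=2PR/(P+R)=2TP/(2TP+FP+FN)=296/349=0.8481
0.7143 < 0.8481 → Model B

Model B


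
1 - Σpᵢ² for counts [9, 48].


Probabilities: [9/57, 48/57] ≈ [0.1579, 0.8421]
Σpᵢ² = (81 + 2304)/57² = 2385/3249
Gini = 1 - Σpᵢ² = 1 - 2385/3249 = 0.2659

0.2659


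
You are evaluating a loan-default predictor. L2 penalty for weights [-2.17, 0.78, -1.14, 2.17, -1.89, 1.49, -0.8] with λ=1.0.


‖w‖₂² = (-2.17)² + (0.78)² + (-1.14)² + (2.17)² + (-1.89)² + (1.49)² + (-0.8)²
     = 4.7089 + 0.6084 + 1.2996 + 4.7089 + 3.5721 + 2.2201 + 0.64
     = 17.758
λ·‖w‖₂² = 1.0·17.758 = 17.758

17.758


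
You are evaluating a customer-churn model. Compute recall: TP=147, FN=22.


Recall = TP/(TP+FN)
= 147/(147+22)
= 147/169 = 86.98%

86.98%


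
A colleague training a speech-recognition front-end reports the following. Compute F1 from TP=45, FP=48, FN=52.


Precision = 45/93 = 0.4839
Recall = 45/97 = 0.4639
F1 = 2·P·R/(P+R) = 2·TP/(2·TP+FP+FN) = 90/(90+48+52) = 90/190 = 0.4737

0.4737


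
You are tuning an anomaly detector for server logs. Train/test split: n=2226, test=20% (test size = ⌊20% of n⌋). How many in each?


Test = ⌊2226·20/100⌋ = 445
Train = 2226 - 445 = 1781

Train: 1781, Test: 445


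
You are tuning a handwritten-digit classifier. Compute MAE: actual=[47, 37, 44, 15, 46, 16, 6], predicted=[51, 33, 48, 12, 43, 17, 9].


Absolute errors: |47-51|=4, |37-33|=4, |44-48|=4, |15-12|=3, |46-43|=3, |16-17|=1, |6-9|=3
Sum = 22
MAE = 22/7 = 22/7

22/7


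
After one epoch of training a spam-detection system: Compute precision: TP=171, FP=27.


Precision = TP/(TP+FP)
= 171/(171+27)
= 171/198 = 86.36%

86.36%


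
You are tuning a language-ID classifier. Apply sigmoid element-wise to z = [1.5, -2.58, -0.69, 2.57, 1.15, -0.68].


σ(1.5) = 1/(1+e^-1.5) = 0.8176
σ(-2.58) = 1/(1+e^2.58) = 0.0704
σ(-0.69) = 1/(1+e^0.69) = 0.334
σ(2.57) = 1/(1+e^-2.57) = 0.9289
σ(1.15) = 1/(1+e^-1.15) = 0.7595
σ(-0.68) = 1/(1+e^0.68) = 0.3363
result = [0.8176, 0.0704, 0.334, 0.9289, 0.7595, 0.3363]

[0.8176, 0.0704, 0.334, 0.9289, 0.7595, 0.3363]


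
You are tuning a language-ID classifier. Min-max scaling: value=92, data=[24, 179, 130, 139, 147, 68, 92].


min=24, max=179
(92-24)/(179-24) = 68/155 = 0.4387

0.4387


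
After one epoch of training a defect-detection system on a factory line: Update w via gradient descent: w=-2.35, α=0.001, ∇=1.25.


w_new = w - α·∇
= -2.35 - 0.001·1.25
= -2.35 - 0.00125
= -2.35125

-2.35125


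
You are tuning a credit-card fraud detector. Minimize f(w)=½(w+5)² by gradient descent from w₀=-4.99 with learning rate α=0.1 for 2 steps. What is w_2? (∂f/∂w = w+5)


step 1: grad = -4.99+5 = 0.01; w = -4.99 - 0.1·(0.01) = -4.991
step 2: grad = -4.991+5 = 0.009; w = -4.991 - 0.1·(0.009) = -4.9919

-4.9919


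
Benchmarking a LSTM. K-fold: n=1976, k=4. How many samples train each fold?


Fold size = 1976/4 = 494
Training per fold = 1976 - 494 = 1482

1482


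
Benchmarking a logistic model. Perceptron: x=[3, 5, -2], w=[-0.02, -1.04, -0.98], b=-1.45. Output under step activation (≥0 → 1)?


z = (3)·(-0.02) + (5)·(-1.04) + (-2)·(-0.98) - 1.45
  = -4.75
step(z) = 0 (z<0)

0


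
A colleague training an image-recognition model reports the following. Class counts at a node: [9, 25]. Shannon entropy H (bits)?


Probabilities: [9/34, 25/34] ≈ [0.2647, 0.7353]
H = -((9/34)·log₂(9/34) + (25/34)·log₂(25/34))
  = 0.8338 bits

0.8338 bits


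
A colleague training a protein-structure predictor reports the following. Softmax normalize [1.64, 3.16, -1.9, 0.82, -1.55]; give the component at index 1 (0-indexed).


Exponentials: e^1.64=5.1552, e^3.16=23.5706, e^-1.9=0.1496, e^0.82=2.2705, e^-1.55=0.2122
Sum = 31.3581
Softmax = [0.1644, 0.7517, 0.0048, 0.0724, 0.0068]
p[1] = 23.5706/31.3581 = 0.7517

0.7517


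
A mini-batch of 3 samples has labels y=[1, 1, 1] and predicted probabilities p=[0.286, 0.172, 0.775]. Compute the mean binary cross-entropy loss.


L[0] = -ln(0.286) = 1.2518
L[1] = -ln(0.172) = 1.7603
L[2] = -ln(0.775) = 0.2549
mean = (1.2518 + 1.7603 + 0.2549)/3 = 1.089

1.089


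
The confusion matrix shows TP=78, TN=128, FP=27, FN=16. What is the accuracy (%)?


Accuracy = (TP+TN)/(TP+TN+FP+FN)
= (78+128)/(249)
= 206/249 = 82.73%

82.73%


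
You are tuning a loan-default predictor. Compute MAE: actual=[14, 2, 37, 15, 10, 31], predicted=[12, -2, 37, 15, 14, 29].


Absolute errors: |14-12|=2, |2+ 2|=4, |37-37|=0, |15-15|=0, |10-14|=4, |31-29|=2
Sum = 12
MAE = 12/6 = 2

2


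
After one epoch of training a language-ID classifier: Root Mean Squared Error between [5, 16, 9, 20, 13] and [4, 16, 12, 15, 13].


MSE = 35/5 = 7
RMSE = √(35/5) = 2.6458

2.6458


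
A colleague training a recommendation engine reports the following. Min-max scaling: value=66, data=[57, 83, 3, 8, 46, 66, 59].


min=3, max=83
(66-3)/(83-3) = 63/80 = 0.7875

0.7875


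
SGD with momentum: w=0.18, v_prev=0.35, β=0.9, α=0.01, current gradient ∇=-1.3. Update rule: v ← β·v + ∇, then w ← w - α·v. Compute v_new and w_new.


v_new = 0.9·0.35 - 1.3 = 0.315 - 1.3 = -0.985
w_new = 0.18 - 0.01·-0.985 = 0.18 + 0.00985 = 0.18985

v_new=-0.985, w_new=0.18985


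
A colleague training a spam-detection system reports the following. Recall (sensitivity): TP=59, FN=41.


Recall = TP/(TP+FN)
= 59/(59+41)
= 59/100 = 59.0%

59.0%


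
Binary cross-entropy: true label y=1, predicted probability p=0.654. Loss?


BCE = -[y·ln(p) + (1-y)·ln(1-p)]
= -1·ln(0.654) - 0
= -ln(0.654) = 0.4246

0.4246


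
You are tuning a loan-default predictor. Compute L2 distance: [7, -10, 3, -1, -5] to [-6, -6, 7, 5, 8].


d = √((7+ 6)² + (-10+ 6)² + (3-7)² + (-1-5)² + (-5-8)²)
  = √(169 + 16 + 16 + 36 + 169)
  = √406 = 20.1494

20.1494


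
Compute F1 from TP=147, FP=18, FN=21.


Precision = 147/165 = 0.8909
Recall = 147/168 = 0.875
F1 = 2·P·R/(P+R) = 2·TP/(2·TP+FP+FN) = 294/(294+18+21) = 294/333 = 0.8829

0.8829


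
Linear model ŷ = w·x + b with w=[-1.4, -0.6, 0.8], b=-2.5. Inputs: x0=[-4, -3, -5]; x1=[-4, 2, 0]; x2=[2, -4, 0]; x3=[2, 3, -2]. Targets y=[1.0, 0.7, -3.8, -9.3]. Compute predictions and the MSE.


ŷ0 = (-1.4)·(-4) + (-0.6)·(-3) + (0.8)·(-5) - 2.5 = 0.9
ŷ1 = (-1.4)·(-4) + (-0.6)·(2) + (0.8)·(0) - 2.5 = 1.9
ŷ2 = (-1.4)·(2) + (-0.6)·(-4) + (0.8)·(0) - 2.5 = -2.9
ŷ3 = (-1.4)·(2) + (-0.6)·(3) + (0.8)·(-2) - 2.5 = -8.7
errors² = [0.01, 1.44, 0.81, 0.36]
MSE = 2.6200/4 = 0.655

0.655


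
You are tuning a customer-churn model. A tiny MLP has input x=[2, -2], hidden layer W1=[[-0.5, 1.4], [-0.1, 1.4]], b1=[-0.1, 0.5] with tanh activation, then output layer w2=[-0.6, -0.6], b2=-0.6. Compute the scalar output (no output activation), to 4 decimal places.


z1[0] = (-0.5)·(2) + (1.4)·(-2) - 0.1 = -3.9
z1[1] = (-0.1)·(2) + (1.4)·(-2) + 0.5 = -2.5
h = tanh(z1) = [-0.9992, -0.9866]
output = (-0.6)·(-0.9992) + (-0.6)·(-0.9866) - 0.6 = 0.5915

0.5915


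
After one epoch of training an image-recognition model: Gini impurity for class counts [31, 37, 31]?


Probabilities: [31/99, 37/99, 31/99] ≈ [0.3131, 0.3737, 0.3131]
Σpᵢ² = (961 + 1369 + 961)/99² = 3291/9801
Gini = 1 - Σpᵢ² = 1 - 3291/9801 = 0.6642

0.6642
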